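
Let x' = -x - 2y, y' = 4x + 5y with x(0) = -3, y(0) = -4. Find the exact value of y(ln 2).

-92

A = [[-1,-2],[4,5]]; eigenvalues λ = 3, 1.
Eigenvectors: (1,-2) for λ=3, (1,-1) for λ=1.
From the initial condition, c_1 = 7, c_2 = -10.
y(ln 2) = (7)(2^3)(-2) + (-10)(2^1)(-1) = -92.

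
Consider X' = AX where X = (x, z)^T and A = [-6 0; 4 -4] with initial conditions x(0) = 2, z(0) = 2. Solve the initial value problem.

Coefficient matrix A = [[-6, 0], [4, -4]].
Characteristic polynomial det(A - λI) = λ^2 + 10λ + 24 = 0.
Eigenvalues λ = -4, -6.
For λ=-4: (A-λI) row 1 is [-2, 0], so an eigenvector is (0, -1).
For λ=-6: (A-λI) row 2 is [4, 2], so an eigenvector is (1, -2).
General solution: K_1e^(-4t)(0,-1) + K_2e^(-6t)(1,-2).
Applying x(0)=2, z(0)=2 gives K_1=-6, K_2=2.

x(t) = 2e^(-6t), z(t) = 6e^(-4t) - 4e^(-6t)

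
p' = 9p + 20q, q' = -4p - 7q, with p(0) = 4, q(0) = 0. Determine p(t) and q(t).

p(t) = 8e^(t)sin(4t) + 4e^(t)cos(4t), q(t) = -4e^(t)sin(4t)

Coefficient matrix A = [[9, 20], [-4, -7]].
Characteristic polynomial det(A - λI) = λ^2 - 2λ + 17 = 0.
Eigenvalues λ = 1 ± 4i (complex conjugate pair).
For λ=1+4i: an eigenvector is (-2,1) - i(1,0) = (-2 - i, 1).
A real fundamental pair from Re and Im of e^((1+4i)t)v: X_1 = e^(t)(cos(4t)·(-2,1) + sin(4t)·(1,0)), X_2 = e^(t)(sin(4t)·(-2,1) - cos(4t)·(1,0)).
General solution: C_1X_1 + C_2X_2.
Applying p(0)=4, q(0)=0 gives C_1=0, C_2=-4.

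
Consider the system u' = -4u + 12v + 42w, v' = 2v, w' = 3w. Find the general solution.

u(t) = K_1e^(-4t) + 2K_2e^(2t) + 6K_3e^(3t), v(t) = K_2e^(2t), w(t) = K_3e^(3t)

Coefficient matrix A = [[-4, 12, 42], [0, 2, 0], [0, 0, 3]].
det(A - λI) = 0 gives eigenvalues λ = -4, 2, 3.
For λ=-4: eigenvector (1,0,0).
For λ=2: eigenvector (2,1,0).
For λ=3: eigenvector (6,0,1).
General solution: K_1e^(-4t)(1,0,0) + K_2e^(2t)(2,1,0) + K_3e^(3t)(6,0,1).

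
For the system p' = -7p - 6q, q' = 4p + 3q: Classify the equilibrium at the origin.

stable node

A = [[-7,-6],[4,3]]; det(A-λI) = λ^2 + 4λ + 3.
λ = -3, -1: both negative.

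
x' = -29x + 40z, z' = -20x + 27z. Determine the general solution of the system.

x(t) = -c_1e^(-t)sin(4t) + 3c_1e^(-t)cos(4t) + 3c_2e^(-t)sin(4t) + c_2e^(-t)cos(4t), z(t) = -c_1e^(-t)sin(4t) + 2c_1e^(-t)cos(4t) + 2c_2e^(-t)sin(4t) + c_2e^(-t)cos(4t)

Coefficient matrix A = [[-29, 40], [-20, 27]].
Characteristic polynomial det(A - λI) = λ^2 + 2λ + 17 = 0.
Eigenvalues λ = -1 ± 4i (complex conjugate pair).
For λ=-1+4i: an eigenvector is (3,2) - i(-1,-1) = (3 + i, 2 + i).
A real fundamental pair from Re and Im of e^((-1+4i)t)v: X_1 = e^(-t)(cos(4t)·(3,2) + sin(4t)·(-1,-1)), X_2 = e^(-t)(sin(4t)·(3,2) - cos(4t)·(-1,-1)).
General solution: c_1X_1 + c_2X_2.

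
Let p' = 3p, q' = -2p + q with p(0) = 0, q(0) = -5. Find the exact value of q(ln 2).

-10

A = [[3,0],[-2,1]]; eigenvalues λ = 3, 1.
Eigenvectors: (-1,1) for λ=3, (0,1) for λ=1.
From the initial condition, c_1 = 0, c_2 = -5.
q(ln 2) = (0)(2^3)(1) + (-5)(2^1)(1) = -10.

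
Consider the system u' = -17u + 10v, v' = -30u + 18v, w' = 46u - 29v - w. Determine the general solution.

u(t) = -2c_2e^(-2t) + c_3e^(3t), v(t) = -3c_2e^(-2t) + 2c_3e^(3t), w(t) = c_1e^(-t) + 5c_2e^(-2t) - 3c_3e^(3t)

Coefficient matrix A = [[-17, 10, 0], [-30, 18, 0], [46, -29, -1]].
det(A - λI) = 0 gives eigenvalues λ = -1, -2, 3.
For λ=-1: eigenvector (0,0,1).
For λ=-2: eigenvector (-2,-3,5).
For λ=3: eigenvector (1,2,-3).
General solution: c_1e^(-t)(0,0,1) + c_2e^(-2t)(-2,-3,5) + c_3e^(3t)(1,2,-3).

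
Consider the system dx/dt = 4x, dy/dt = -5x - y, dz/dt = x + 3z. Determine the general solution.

x(t) = C_2e^(4t), y(t) = C_1e^(-t) - C_2e^(4t), z(t) = C_2e^(4t) + C_3e^(3t)

Coefficient matrix A = [[4, 0, 0], [-5, -1, 0], [1, 0, 3]].
det(A - λI) = 0 gives eigenvalues λ = -1, 4, 3.
For λ=-1: eigenvector (0,1,0).
For λ=4: eigenvector (1,-1,1).
For λ=3: eigenvector (0,0,1).
General solution: C_1e^(-t)(0,1,0) + C_2e^(4t)(1,-1,1) + C_3e^(3t)(0,0,1).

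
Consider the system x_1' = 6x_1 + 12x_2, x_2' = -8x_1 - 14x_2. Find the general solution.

x_1(t) = -K_1e^(-6t) + 3K_2e^(-2t), x_2(t) = K_1e^(-6t) - 2K_2e^(-2t)

Coefficient matrix A = [[6, 12], [-8, -14]].
Characteristic polynomial det(A - λI) = λ^2 + 8λ + 12 = 0.
Eigenvalues λ = -6, -2.
For λ=-6: (A-λI) row 1 is [12, 12], so an eigenvector is (-1, 1).
For λ=-2: (A-λI) row 1 is [8, 12], so an eigenvector is (3, -2).
General solution: K_1e^(-6t)(-1,1) + K_2e^(-2t)(3,-2).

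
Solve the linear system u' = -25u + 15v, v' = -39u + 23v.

Coefficient matrix A = [[-25, 15], [-39, 23]].
Characteristic polynomial det(A - λI) = λ^2 + 2λ + 10 = 0.
Eigenvalues λ = -1 ± 3i (complex conjugate pair).
For λ=-1+3i: an eigenvector is (1,2) - i(2,3) = (1 - 2i, 2 - 3i).
A real fundamental pair from Re and Im of e^((-1+3i)t)v: X_1 = e^(-t)(cos(3t)·(1,2) + sin(3t)·(2,3)), X_2 = e^(-t)(sin(3t)·(1,2) - cos(3t)·(2,3)).
General solution: K_1X_1 + K_2X_2.

u(t) = 2K_1e^(-t)sin(3t) + K_1e^(-t)cos(3t) + K_2e^(-t)sin(3t) - 2K_2e^(-t)cos(3t), v(t) = 3K_1e^(-t)sin(3t) + 2K_1e^(-t)cos(3t) + 2K_2e^(-t)sin(3t) - 3K_2e^(-t)cos(3t)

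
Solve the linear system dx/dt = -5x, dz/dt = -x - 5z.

x(t) = c_2e^(-5t), z(t) = -c_1e^(-5t) - c_2te^(-5t) - 3c_2e^(-5t)

Coefficient matrix A = [[-5, 0], [-1, -5]].
Characteristic polynomial det(A - λI) = λ^2 + 10λ + 25 = 0.
Single eigenvalue λ = -5 with algebraic multiplicity 2.
Eigenvector v = (0,-1); generalized eigenvector w with (A-λI)w=v is (1,-3).
General solution: e^(-5t)[c_1·v + c_2·(t·v + w)].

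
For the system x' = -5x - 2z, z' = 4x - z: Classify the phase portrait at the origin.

stable spiral

A = [[-5,-2],[4,-1]]; det(A-λI) = λ^2 + 6λ + 13.
λ = -3 ± 2i: negative real part.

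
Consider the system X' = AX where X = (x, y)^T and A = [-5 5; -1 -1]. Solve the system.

Coefficient matrix A = [[-5, 5], [-1, -1]].
Characteristic polynomial det(A - λI) = λ^2 + 6λ + 10 = 0.
Eigenvalues λ = -3 ± i (complex conjugate pair).
For λ=-3+i: an eigenvector is (1,0) - i(-2,-1) = (1 + 2i, 0 + i).
A real fundamental pair from Re and Im of e^((-3+i)t)v: X_1 = e^(-3t)(cos(t)·(1,0) + sin(t)·(-2,-1)), X_2 = e^(-3t)(sin(t)·(1,0) - cos(t)·(-2,-1)).
General solution: C_1X_1 + C_2X_2.

x(t) = -2C_1e^(-3t)sin(t) + C_1e^(-3t)cos(t) + C_2e^(-3t)sin(t) + 2C_2e^(-3t)cos(t), y(t) = -C_1e^(-3t)sin(t) + C_2e^(-3t)cos(t)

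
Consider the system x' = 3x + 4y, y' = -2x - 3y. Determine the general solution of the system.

x(t) = c_1e^(-t) + 2c_2e^(t), y(t) = -c_1e^(-t) - c_2e^(t)

Coefficient matrix A = [[3, 4], [-2, -3]].
Characteristic polynomial det(A - λI) = λ^2 - 1 = 0.
Eigenvalues λ = -1, 1.
For λ=-1: (A-λI) row 1 is [4, 4], so an eigenvector is (1, -1).
For λ=1: (A-λI) row 1 is [2, 4], so an eigenvector is (2, -1).
General solution: c_1e^(-t)(1,-1) + c_2e^(t)(2,-1).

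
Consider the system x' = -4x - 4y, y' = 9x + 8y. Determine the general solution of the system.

x(t) = 2C_1e^(2t) + 2C_2te^(2t) - C_2e^(2t), y(t) = -3C_1e^(2t) - 3C_2te^(2t) + C_2e^(2t)

Coefficient matrix A = [[-4, -4], [9, 8]].
Characteristic polynomial det(A - λI) = λ^2 - 4λ + 4 = 0.
Single eigenvalue λ = 2 with algebraic multiplicity 2.
Eigenvector v = (2,-3); generalized eigenvector w with (A-λI)w=v is (-1,1).
General solution: e^(2t)[C_1·v + C_2·(t·v + w)].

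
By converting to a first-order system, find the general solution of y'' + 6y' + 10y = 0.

y(t) = C_1e^(-3t)cos(t) + C_2e^(-3t)sin(t)

Let x_1 = y, x_2 = y'. Then x_1' = x_2 and x_2' = -10x_1 - 6x_2.
A = [[0,1],[-10,-6]]; det(A-λI) = λ^2 + 6λ + 10.
Eigenvalues λ = -3 ± i.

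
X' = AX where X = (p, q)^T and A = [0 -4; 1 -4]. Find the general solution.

p(t) = -2K_1e^(-2t) - 2K_2te^(-2t) - 3K_2e^(-2t), q(t) = -K_1e^(-2t) - K_2te^(-2t) - K_2e^(-2t)

Coefficient matrix A = [[0, -4], [1, -4]].
Characteristic polynomial det(A - λI) = λ^2 + 4λ + 4 = 0.
Single eigenvalue λ = -2 with algebraic multiplicity 2.
Eigenvector v = (-2,-1); generalized eigenvector w with (A-λI)w=v is (-3,-1).
General solution: e^(-2t)[K_1·v + K_2·(t·v + w)].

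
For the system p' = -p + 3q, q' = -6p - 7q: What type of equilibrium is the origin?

stable spiral

A = [[-1,3],[-6,-7]]; det(A-λI) = λ^2 + 8λ + 25.
λ = -4 ± 3i: negative real part.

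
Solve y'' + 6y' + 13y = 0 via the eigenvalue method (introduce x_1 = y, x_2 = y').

y(t) = c_1e^(-3t)cos(2t) + c_2e^(-3t)sin(2t)

Let x_1 = y, x_2 = y'. Then x_1' = x_2 and x_2' = -13x_1 - 6x_2.
A = [[0,1],[-13,-6]]; det(A-λI) = λ^2 + 6λ + 13.
Eigenvalues λ = -3 ± 2i.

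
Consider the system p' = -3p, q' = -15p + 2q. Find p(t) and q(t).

Coefficient matrix A = [[-3, 0], [-15, 2]].
Characteristic polynomial det(A - λI) = λ^2 + λ - 6 = 0.
Eigenvalues λ = -3, 2.
For λ=-3: (A-λI) row 2 is [-15, 5], so an eigenvector is (-1, -3).
For λ=2: (A-λI) row 1 is [-5, 0], so an eigenvector is (0, -1).
General solution: K_1e^(-3t)(-1,-3) + K_2e^(2t)(0,-1).

p(t) = -K_1e^(-3t), q(t) = -3K_1e^(-3t) - K_2e^(2t)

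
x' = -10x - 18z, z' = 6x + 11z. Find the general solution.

x(t) = -3C_1e^(2t) + 2C_2e^(-t), z(t) = 2C_1e^(2t) - C_2e^(-t)

Coefficient matrix A = [[-10, -18], [6, 11]].
Characteristic polynomial det(A - λI) = λ^2 - λ - 2 = 0.
Eigenvalues λ = 2, -1.
For λ=2: (A-λI) row 1 is [-12, -18], so an eigenvector is (-3, 2).
For λ=-1: (A-λI) row 1 is [-9, -18], so an eigenvector is (2, -1).
General solution: C_1e^(2t)(-3,2) + C_2e^(-t)(2,-1).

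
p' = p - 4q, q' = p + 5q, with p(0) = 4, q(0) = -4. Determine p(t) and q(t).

p(t) = 8te^(3t) + 4e^(3t), q(t) = -4te^(3t) - 4e^(3t)

Coefficient matrix A = [[1, -4], [1, 5]].
Characteristic polynomial det(A - λI) = λ^2 - 6λ + 9 = 0.
Single eigenvalue λ = 3 with algebraic multiplicity 2.
Eigenvector v = (-2,1); generalized eigenvector w with (A-λI)w=v is (-3,2).
General solution: e^(3t)[C_1·v + C_2·(t·v + w)].
Applying p(0)=4, q(0)=-4 gives C_1=4, C_2=-4.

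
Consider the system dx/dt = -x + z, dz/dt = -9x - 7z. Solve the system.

Coefficient matrix A = [[-1, 1], [-9, -7]].
Characteristic polynomial det(A - λI) = λ^2 + 8λ + 16 = 0.
Single eigenvalue λ = -4 with algebraic multiplicity 2.
Eigenvector v = (-1,3); generalized eigenvector w with (A-λI)w=v is (0,-1).
General solution: e^(-4t)[c_1·v + c_2·(t·v + w)].

x(t) = -c_1e^(-4t) - c_2te^(-4t), z(t) = 3c_1e^(-4t) + 3c_2te^(-4t) - c_2e^(-4t)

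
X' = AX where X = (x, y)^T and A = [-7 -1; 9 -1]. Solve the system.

Coefficient matrix A = [[-7, -1], [9, -1]].
Characteristic polynomial det(A - λI) = λ^2 + 8λ + 16 = 0.
Single eigenvalue λ = -4 with algebraic multiplicity 2.
Eigenvector v = (1,-3); generalized eigenvector w with (A-λI)w=v is (0,-1).
General solution: e^(-4t)[K_1·v + K_2·(t·v + w)].

x(t) = K_1e^(-4t) + K_2te^(-4t), y(t) = -3K_1e^(-4t) - 3K_2te^(-4t) - K_2e^(-4t)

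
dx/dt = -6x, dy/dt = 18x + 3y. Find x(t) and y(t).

x(t) = C_2e^(-6t), y(t) = C_1e^(3t) - 2C_2e^(-6t)

Coefficient matrix A = [[-6, 0], [18, 3]].
Characteristic polynomial det(A - λI) = λ^2 + 3λ - 18 = 0.
Eigenvalues λ = 3, -6.
For λ=3: (A-λI) row 1 is [-9, 0], so an eigenvector is (0, 1).
For λ=-6: (A-λI) row 2 is [18, 9], so an eigenvector is (1, -2).
General solution: C_1e^(3t)(0,1) + C_2e^(-6t)(1,-2).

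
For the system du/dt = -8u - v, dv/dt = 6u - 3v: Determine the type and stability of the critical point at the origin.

A = [[-8,-1],[6,-3]]; det(A-λI) = λ^2 + 11λ + 30.
λ = -6, -5: both negative.

stable node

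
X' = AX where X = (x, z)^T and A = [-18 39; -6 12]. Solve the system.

x(t) = -2K_1e^(-3t)sin(3t) + 3K_1e^(-3t)cos(3t) + 3K_2e^(-3t)sin(3t) + 2K_2e^(-3t)cos(3t), z(t) = -K_1e^(-3t)sin(3t) + K_1e^(-3t)cos(3t) + K_2e^(-3t)sin(3t) + K_2e^(-3t)cos(3t)

Coefficient matrix A = [[-18, 39], [-6, 12]].
Characteristic polynomial det(A - λI) = λ^2 + 6λ + 18 = 0.
Eigenvalues λ = -3 ± 3i (complex conjugate pair).
For λ=-3+3i: an eigenvector is (3,1) - i(-2,-1) = (3 + 2i, 1 + i).
A real fundamental pair from Re and Im of e^((-3+3i)t)v: X_1 = e^(-3t)(cos(3t)·(3,1) + sin(3t)·(-2,-1)), X_2 = e^(-3t)(sin(3t)·(3,1) - cos(3t)·(-2,-1)).
General solution: K_1X_1 + K_2X_2.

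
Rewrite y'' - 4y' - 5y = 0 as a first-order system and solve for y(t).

Let x_1 = y, x_2 = y'. Then x_1' = x_2 and x_2' = 5x_1 + 4x_2.
A = [[0,1],[5,4]]; det(A-λI) = λ^2 - 4λ - 5.
Eigenvalues λ = 5, -1 with eigenvectors (1,5), (1,-1).

y(t) = K_1e^(5t) + K_2e^(-t)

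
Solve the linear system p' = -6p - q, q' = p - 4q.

p(t) = c_1e^(-5t) + c_2te^(-5t) + c_2e^(-5t), q(t) = -c_1e^(-5t) - c_2te^(-5t) - 2c_2e^(-5t)

Coefficient matrix A = [[-6, -1], [1, -4]].
Characteristic polynomial det(A - λI) = λ^2 + 10λ + 25 = 0.
Single eigenvalue λ = -5 with algebraic multiplicity 2.
Eigenvector v = (1,-1); generalized eigenvector w with (A-λI)w=v is (1,-2).
General solution: e^(-5t)[c_1·v + c_2·(t·v + w)].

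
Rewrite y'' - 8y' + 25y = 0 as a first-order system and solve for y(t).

Let x_1 = y, x_2 = y'. Then x_1' = x_2 and x_2' = -25x_1 + 8x_2.
A = [[0,1],[-25,8]]; det(A-λI) = λ^2 - 8λ + 25.
Eigenvalues λ = 4 ± 3i.

y(t) = K_1e^(4t)cos(3t) + K_2e^(4t)sin(3t)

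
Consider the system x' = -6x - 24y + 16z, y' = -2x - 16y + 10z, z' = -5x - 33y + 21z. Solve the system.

x(t) = -c_1e^(2t) + 2c_3e^(-2t), y(t) = -c_1e^(2t) - 2c_2e^(-t) - c_3e^(-2t), z(t) = -2c_1e^(2t) - 3c_2e^(-t) - c_3e^(-2t)

Coefficient matrix A = [[-6, -24, 16], [-2, -16, 10], [-5, -33, 21]].
det(A - λI) = 0 gives eigenvalues λ = 2, -1, -2.
For λ=2: eigenvector (-1,-1,-2).
For λ=-1: eigenvector (0,-2,-3).
For λ=-2: eigenvector (2,-1,-1).
General solution: c_1e^(2t)(-1,-1,-2) + c_2e^(-t)(0,-2,-3) + c_3e^(-2t)(2,-1,-1).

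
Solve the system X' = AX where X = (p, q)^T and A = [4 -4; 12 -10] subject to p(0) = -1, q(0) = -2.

Coefficient matrix A = [[4, -4], [12, -10]].
Characteristic polynomial det(A - λI) = λ^2 + 6λ + 8 = 0.
Eigenvalues λ = -2, -4.
For λ=-2: (A-λI) row 1 is [6, -4], so an eigenvector is (-2, -3).
For λ=-4: (A-λI) row 1 is [8, -4], so an eigenvector is (-1, -2).
General solution: c_1e^(-2t)(-2,-3) + c_2e^(-4t)(-1,-2).
Applying p(0)=-1, q(0)=-2 gives c_1=0, c_2=1.

p(t) = -e^(-4t), q(t) = -2e^(-4t)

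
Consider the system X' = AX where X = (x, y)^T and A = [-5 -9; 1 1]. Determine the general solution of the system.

Coefficient matrix A = [[-5, -9], [1, 1]].
Characteristic polynomial det(A - λI) = λ^2 + 4λ + 4 = 0.
Single eigenvalue λ = -2 with algebraic multiplicity 2.
Eigenvector v = (3,-1); generalized eigenvector w with (A-λI)w=v is (-1,0).
General solution: e^(-2t)[C_1·v + C_2·(t·v + w)].

x(t) = 3C_1e^(-2t) + 3C_2te^(-2t) - C_2e^(-2t), y(t) = -C_1e^(-2t) - C_2te^(-2t)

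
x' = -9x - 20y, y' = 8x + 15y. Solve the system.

Coefficient matrix A = [[-9, -20], [8, 15]].
Characteristic polynomial det(A - λI) = λ^2 - 6λ + 25 = 0.
Eigenvalues λ = 3 ± 4i (complex conjugate pair).
For λ=3+4i: an eigenvector is (2,-1) - i(-1,1) = (2 + i, -1 - i).
A real fundamental pair from Re and Im of e^((3+4i)t)v: X_1 = e^(3t)(cos(4t)·(2,-1) + sin(4t)·(-1,1)), X_2 = e^(3t)(sin(4t)·(2,-1) - cos(4t)·(-1,1)).
General solution: K_1X_1 + K_2X_2.

x(t) = -K_1e^(3t)sin(4t) + 2K_1e^(3t)cos(4t) + 2K_2e^(3t)sin(4t) + K_2e^(3t)cos(4t), y(t) = K_1e^(3t)sin(4t) - K_1e^(3t)cos(4t) - K_2e^(3t)sin(4t) - K_2e^(3t)cos(4t)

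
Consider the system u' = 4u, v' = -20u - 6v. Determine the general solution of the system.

u(t) = K_1e^(4t), v(t) = -2K_1e^(4t) - K_2e^(-6t)

Coefficient matrix A = [[4, 0], [-20, -6]].
Characteristic polynomial det(A - λI) = λ^2 + 2λ - 24 = 0.
Eigenvalues λ = 4, -6.
For λ=4: (A-λI) row 2 is [-20, -10], so an eigenvector is (1, -2).
For λ=-6: (A-λI) row 1 is [10, 0], so an eigenvector is (0, -1).
General solution: K_1e^(4t)(1,-2) + K_2e^(-6t)(0,-1).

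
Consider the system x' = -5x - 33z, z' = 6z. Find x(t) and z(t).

Coefficient matrix A = [[-5, -33], [0, 6]].
Characteristic polynomial det(A - λI) = λ^2 - λ - 30 = 0.
Eigenvalues λ = -5, 6.
For λ=-5: (A-λI) row 1 is [0, -33], so an eigenvector is (1, 0).
For λ=6: (A-λI) row 1 is [-11, -33], so an eigenvector is (-3, 1).
General solution: c_1e^(-5t)(1,0) + c_2e^(6t)(-3,1).

x(t) = c_1e^(-5t) - 3c_2e^(6t), z(t) = c_2e^(6t)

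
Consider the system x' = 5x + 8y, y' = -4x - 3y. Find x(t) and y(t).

Coefficient matrix A = [[5, 8], [-4, -3]].
Characteristic polynomial det(A - λI) = λ^2 - 2λ + 17 = 0.
Eigenvalues λ = 1 ± 4i (complex conjugate pair).
For λ=1+4i: an eigenvector is (-1,0) - i(-1,1) = (-1 + i, 0 - i).
A real fundamental pair from Re and Im of e^((1+4i)t)v: X_1 = e^(t)(cos(4t)·(-1,0) + sin(4t)·(-1,1)), X_2 = e^(t)(sin(4t)·(-1,0) - cos(4t)·(-1,1)).
General solution: C_1X_1 + C_2X_2.

x(t) = -C_1e^(t)sin(4t) - C_1e^(t)cos(4t) - C_2e^(t)sin(4t) + C_2e^(t)cos(4t), y(t) = C_1e^(t)sin(4t) - C_2e^(t)cos(4t)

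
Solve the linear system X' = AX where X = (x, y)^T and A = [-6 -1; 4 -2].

Coefficient matrix A = [[-6, -1], [4, -2]].
Characteristic polynomial det(A - λI) = λ^2 + 8λ + 16 = 0.
Single eigenvalue λ = -4 with algebraic multiplicity 2.
Eigenvector v = (-1,2); generalized eigenvector w with (A-λI)w=v is (0,1).
General solution: e^(-4t)[C_1·v + C_2·(t·v + w)].

x(t) = -C_1e^(-4t) - C_2te^(-4t), y(t) = 2C_1e^(-4t) + 2C_2te^(-4t) + C_2e^(-4t)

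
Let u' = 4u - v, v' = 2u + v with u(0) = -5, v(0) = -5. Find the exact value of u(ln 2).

-40

A = [[4,-1],[2,1]]; eigenvalues λ = 3, 2.
Eigenvectors: (-1,-1) for λ=3, (1,2) for λ=2.
From the initial condition, c_1 = 5, c_2 = 0.
u(ln 2) = (5)(2^3)(-1) + (0)(2^2)(1) = -40.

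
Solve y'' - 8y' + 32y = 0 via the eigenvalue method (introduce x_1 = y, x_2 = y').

Let x_1 = y, x_2 = y'. Then x_1' = x_2 and x_2' = -32x_1 + 8x_2.
A = [[0,1],[-32,8]]; det(A-λI) = λ^2 - 8λ + 32.
Eigenvalues λ = 4 ± 4i.

y(t) = c_1e^(4t)cos(4t) + c_2e^(4t)sin(4t)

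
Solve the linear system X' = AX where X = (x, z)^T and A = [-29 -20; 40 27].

Coefficient matrix A = [[-29, -20], [40, 27]].
Characteristic polynomial det(A - λI) = λ^2 + 2λ + 17 = 0.
Eigenvalues λ = -1 ± 4i (complex conjugate pair).
For λ=-1+4i: an eigenvector is (2,-3) - i(1,-1) = (2 - i, -3 + i).
A real fundamental pair from Re and Im of e^((-1+4i)t)v: X_1 = e^(-t)(cos(4t)·(2,-3) + sin(4t)·(1,-1)), X_2 = e^(-t)(sin(4t)·(2,-3) - cos(4t)·(1,-1)).
General solution: C_1X_1 + C_2X_2.

x(t) = C_1e^(-t)sin(4t) + 2C_1e^(-t)cos(4t) + 2C_2e^(-t)sin(4t) - C_2e^(-t)cos(4t), z(t) = -C_1e^(-t)sin(4t) - 3C_1e^(-t)cos(4t) - 3C_2e^(-t)sin(4t) + C_2e^(-t)cos(4t)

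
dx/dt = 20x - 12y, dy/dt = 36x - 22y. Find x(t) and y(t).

Coefficient matrix A = [[20, -12], [36, -22]].
Characteristic polynomial det(A - λI) = λ^2 + 2λ - 8 = 0.
Eigenvalues λ = -4, 2.
For λ=-4: (A-λI) row 1 is [24, -12], so an eigenvector is (-1, -2).
For λ=2: (A-λI) row 1 is [18, -12], so an eigenvector is (-2, -3).
General solution: C_1e^(-4t)(-1,-2) + C_2e^(2t)(-2,-3).

x(t) = -C_1e^(-4t) - 2C_2e^(2t), y(t) = -2C_1e^(-4t) - 3C_2e^(2t)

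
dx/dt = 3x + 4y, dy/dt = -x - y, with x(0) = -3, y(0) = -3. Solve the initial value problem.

x(t) = -18te^(t) - 3e^(t), y(t) = 9te^(t) - 3e^(t)

Coefficient matrix A = [[3, 4], [-1, -1]].
Characteristic polynomial det(A - λI) = λ^2 - 2λ + 1 = 0.
Single eigenvalue λ = 1 with algebraic multiplicity 2.
Eigenvector v = (-2,1); generalized eigenvector w with (A-λI)w=v is (1,-1).
General solution: e^(t)[C_1·v + C_2·(t·v + w)].
Applying x(0)=-3, y(0)=-3 gives C_1=6, C_2=9.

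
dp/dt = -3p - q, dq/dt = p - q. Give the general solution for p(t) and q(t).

p(t) = c_1e^(-2t) + c_2te^(-2t) - 3c_2e^(-2t), q(t) = -c_1e^(-2t) - c_2te^(-2t) + 2c_2e^(-2t)

Coefficient matrix A = [[-3, -1], [1, -1]].
Characteristic polynomial det(A - λI) = λ^2 + 4λ + 4 = 0.
Single eigenvalue λ = -2 with algebraic multiplicity 2.
Eigenvector v = (1,-1); generalized eigenvector w with (A-λI)w=v is (-3,2).
General solution: e^(-2t)[c_1·v + c_2·(t·v + w)].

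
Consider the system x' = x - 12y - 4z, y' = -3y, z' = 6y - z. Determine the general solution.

Coefficient matrix A = [[1, -12, -4], [0, -3, 0], [0, 6, -1]].
det(A - λI) = 0 gives eigenvalues λ = 1, -1, -3.
For λ=1: eigenvector (1,0,0).
For λ=-1: eigenvector (2,0,1).
For λ=-3: eigenvector (0,1,-3).
General solution: C_1e^(t)(1,0,0) + C_2e^(-t)(2,0,1) + C_3e^(-3t)(0,1,-3).

x(t) = C_1e^(t) + 2C_2e^(-t), y(t) = C_3e^(-3t), z(t) = C_2e^(-t) - 3C_3e^(-3t)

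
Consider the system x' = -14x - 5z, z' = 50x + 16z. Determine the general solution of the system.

x(t) = K_1e^(t)sin(5t) - K_2e^(t)cos(5t), z(t) = -3K_1e^(t)sin(5t) - K_1e^(t)cos(5t) - K_2e^(t)sin(5t) + 3K_2e^(t)cos(5t)

Coefficient matrix A = [[-14, -5], [50, 16]].
Characteristic polynomial det(A - λI) = λ^2 - 2λ + 26 = 0.
Eigenvalues λ = 1 ± 5i (complex conjugate pair).
For λ=1+5i: an eigenvector is (0,-1) - i(1,-3) = (0 - i, -1 + 3i).
A real fundamental pair from Re and Im of e^((1+5i)t)v: X_1 = e^(t)(cos(5t)·(0,-1) + sin(5t)·(1,-3)), X_2 = e^(t)(sin(5t)·(0,-1) - cos(5t)·(1,-3)).
General solution: K_1X_1 + K_2X_2.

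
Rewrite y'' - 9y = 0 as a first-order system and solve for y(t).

y(t) = C_1e^(-3t) + C_2e^(3t)

Let x_1 = y, x_2 = y'. Then x_1' = x_2 and x_2' = 9x_1.
A = [[0,1],[9,0]]; det(A-λI) = λ^2 - 9.
Eigenvalues λ = -3, 3 with eigenvectors (1,-3), (1,3).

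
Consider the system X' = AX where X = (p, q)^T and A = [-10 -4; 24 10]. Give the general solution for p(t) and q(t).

Coefficient matrix A = [[-10, -4], [24, 10]].
Characteristic polynomial det(A - λI) = λ^2 - 4 = 0.
Eigenvalues λ = 2, -2.
For λ=2: (A-λI) row 1 is [-12, -4], so an eigenvector is (-1, 3).
For λ=-2: (A-λI) row 1 is [-8, -4], so an eigenvector is (-1, 2).
General solution: c_1e^(2t)(-1,3) + c_2e^(-2t)(-1,2).

p(t) = -c_1e^(2t) - c_2e^(-2t), q(t) = 3c_1e^(2t) + 2c_2e^(-2t)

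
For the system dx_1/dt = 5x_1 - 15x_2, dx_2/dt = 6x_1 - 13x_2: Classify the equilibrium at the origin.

stable spiral

A = [[5,-15],[6,-13]]; det(A-λI) = λ^2 + 8λ + 25.
λ = -4 ± 3i: negative real part.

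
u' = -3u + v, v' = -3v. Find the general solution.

u(t) = K_1e^(-3t) + K_2te^(-3t) + 2K_2e^(-3t), v(t) = K_2e^(-3t)

Coefficient matrix A = [[-3, 1], [0, -3]].
Characteristic polynomial det(A - λI) = λ^2 + 6λ + 9 = 0.
Single eigenvalue λ = -3 with algebraic multiplicity 2.
Eigenvector v = (1,0); generalized eigenvector w with (A-λI)w=v is (2,1).
General solution: e^(-3t)[K_1·v + K_2·(t·v + w)].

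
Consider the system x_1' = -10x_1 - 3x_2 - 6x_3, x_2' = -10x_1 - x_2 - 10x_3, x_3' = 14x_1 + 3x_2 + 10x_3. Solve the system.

x_1(t) = C_1e^(-4t) - C_2e^(-t), x_2(t) = C_2e^(-t) - 2C_3e^(4t), x_3(t) = -C_1e^(-4t) + C_2e^(-t) + C_3e^(4t)

Coefficient matrix A = [[-10, -3, -6], [-10, -1, -10], [14, 3, 10]].
det(A - λI) = 0 gives eigenvalues λ = -4, -1, 4.
For λ=-4: eigenvector (1,0,-1).
For λ=-1: eigenvector (-1,1,1).
For λ=4: eigenvector (0,-2,1).
General solution: C_1e^(-4t)(1,0,-1) + C_2e^(-t)(-1,1,1) + C_3e^(4t)(0,-2,1).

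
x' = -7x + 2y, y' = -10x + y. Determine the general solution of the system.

x(t) = -C_1e^(-3t)sin(2t) + C_2e^(-3t)cos(2t), y(t) = -2C_1e^(-3t)sin(2t) - C_1e^(-3t)cos(2t) - C_2e^(-3t)sin(2t) + 2C_2e^(-3t)cos(2t)

Coefficient matrix A = [[-7, 2], [-10, 1]].
Characteristic polynomial det(A - λI) = λ^2 + 6λ + 13 = 0.
Eigenvalues λ = -3 ± 2i (complex conjugate pair).
For λ=-3+2i: an eigenvector is (0,-1) - i(-1,-2) = (0 + i, -1 + 2i).
A real fundamental pair from Re and Im of e^((-3+2i)t)v: X_1 = e^(-3t)(cos(2t)·(0,-1) + sin(2t)·(-1,-2)), X_2 = e^(-3t)(sin(2t)·(0,-1) - cos(2t)·(-1,-2)).
General solution: C_1X_1 + C_2X_2.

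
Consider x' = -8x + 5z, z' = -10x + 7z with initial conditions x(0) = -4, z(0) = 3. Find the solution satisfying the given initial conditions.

Coefficient matrix A = [[-8, 5], [-10, 7]].
Characteristic polynomial det(A - λI) = λ^2 + λ - 6 = 0.
Eigenvalues λ = 2, -3.
For λ=2: (A-λI) row 1 is [-10, 5], so an eigenvector is (1, 2).
For λ=-3: (A-λI) row 1 is [-5, 5], so an eigenvector is (1, 1).
General solution: c_1e^(2t)(1,2) + c_2e^(-3t)(1,1).
Applying x(0)=-4, z(0)=3 gives c_1=7, c_2=-11.

x(t) = 7e^(2t) - 11e^(-3t), z(t) = 14e^(2t) - 11e^(-3t)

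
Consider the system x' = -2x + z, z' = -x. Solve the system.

x(t) = -c_1e^(-t) - c_2te^(-t) + c_2e^(-t), z(t) = -c_1e^(-t) - c_2te^(-t)

Coefficient matrix A = [[-2, 1], [-1, 0]].
Characteristic polynomial det(A - λI) = λ^2 + 2λ + 1 = 0.
Single eigenvalue λ = -1 with algebraic multiplicity 2.
Eigenvector v = (-1,-1); generalized eigenvector w with (A-λI)w=v is (1,0).
General solution: e^(-t)[c_1·v + c_2·(t·v + w)].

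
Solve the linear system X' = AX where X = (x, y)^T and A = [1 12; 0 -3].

Coefficient matrix A = [[1, 12], [0, -3]].
Characteristic polynomial det(A - λI) = λ^2 + 2λ - 3 = 0.
Eigenvalues λ = -3, 1.
For λ=-3: (A-λI) row 1 is [4, 12], so an eigenvector is (-3, 1).
For λ=1: (A-λI) row 1 is [0, 12], so an eigenvector is (-1, 0).
General solution: K_1e^(-3t)(-3,1) + K_2e^(t)(-1,0).

x(t) = -3K_1e^(-3t) - K_2e^(t), y(t) = K_1e^(-3t)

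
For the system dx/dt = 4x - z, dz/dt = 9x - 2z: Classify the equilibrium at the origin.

A = [[4,-1],[9,-2]]; det(A-λI) = λ^2 - 2λ + 1.
repeated λ = 1 with a single eigenvector.

unstable improper node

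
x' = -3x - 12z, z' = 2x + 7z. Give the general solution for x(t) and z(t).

Coefficient matrix A = [[-3, -12], [2, 7]].
Characteristic polynomial det(A - λI) = λ^2 - 4λ + 3 = 0.
Eigenvalues λ = 3, 1.
For λ=3: (A-λI) row 1 is [-6, -12], so an eigenvector is (-2, 1).
For λ=1: (A-λI) row 1 is [-4, -12], so an eigenvector is (3, -1).
General solution: c_1e^(3t)(-2,1) + c_2e^(t)(3,-1).

x(t) = -2c_1e^(3t) + 3c_2e^(t), z(t) = c_1e^(3t) - c_2e^(t)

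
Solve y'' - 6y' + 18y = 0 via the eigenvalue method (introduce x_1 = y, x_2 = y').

Let x_1 = y, x_2 = y'. Then x_1' = x_2 and x_2' = -18x_1 + 6x_2.
A = [[0,1],[-18,6]]; det(A-λI) = λ^2 - 6λ + 18.
Eigenvalues λ = 3 ± 3i.

y(t) = K_1e^(3t)cos(3t) + K_2e^(3t)sin(3t)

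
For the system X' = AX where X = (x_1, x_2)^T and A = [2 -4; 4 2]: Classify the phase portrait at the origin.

A = [[2,-4],[4,2]]; det(A-λI) = λ^2 - 4λ + 20.
λ = 2 ± 4i: positive real part.

unstable spiral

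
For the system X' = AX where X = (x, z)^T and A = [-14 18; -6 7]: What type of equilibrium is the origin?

stable node

A = [[-14,18],[-6,7]]; det(A-λI) = λ^2 + 7λ + 10.
λ = -2, -5: both negative.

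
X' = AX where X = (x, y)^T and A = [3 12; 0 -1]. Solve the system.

Coefficient matrix A = [[3, 12], [0, -1]].
Characteristic polynomial det(A - λI) = λ^2 - 2λ - 3 = 0.
Eigenvalues λ = 3, -1.
For λ=3: (A-λI) row 1 is [0, 12], so an eigenvector is (-1, 0).
For λ=-1: (A-λI) row 1 is [4, 12], so an eigenvector is (-3, 1).
General solution: C_1e^(3t)(-1,0) + C_2e^(-t)(-3,1).

x(t) = -C_1e^(3t) - 3C_2e^(-t), y(t) = C_2e^(-t)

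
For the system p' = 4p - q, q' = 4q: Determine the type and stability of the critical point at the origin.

unstable improper node

A = [[4,-1],[0,4]]; det(A-λI) = λ^2 - 8λ + 16.
repeated λ = 4 with a single eigenvector.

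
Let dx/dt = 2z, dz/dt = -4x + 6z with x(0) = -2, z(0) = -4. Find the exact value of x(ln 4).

-512

A = [[0,2],[-4,6]]; eigenvalues λ = 2, 4.
Eigenvectors: (-1,-1) for λ=2, (1,2) for λ=4.
From the initial condition, c_1 = 0, c_2 = -2.
x(ln 4) = (0)(4^2)(-1) + (-2)(4^4)(1) = -512.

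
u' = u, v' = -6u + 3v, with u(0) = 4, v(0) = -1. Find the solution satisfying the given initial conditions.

Coefficient matrix A = [[1, 0], [-6, 3]].
Characteristic polynomial det(A - λI) = λ^2 - 4λ + 3 = 0.
Eigenvalues λ = 3, 1.
For λ=3: (A-λI) row 1 is [-2, 0], so an eigenvector is (0, 1).
For λ=1: (A-λI) row 2 is [-6, 2], so an eigenvector is (-1, -3).
General solution: K_1e^(3t)(0,1) + K_2e^(t)(-1,-3).
Applying u(0)=4, v(0)=-1 gives K_1=-13, K_2=-4.

u(t) = 4e^(t), v(t) = -13e^(3t) + 12e^(t)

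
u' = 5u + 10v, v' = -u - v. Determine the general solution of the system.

u(t) = C_1e^(2t)sin(t) - 3C_1e^(2t)cos(t) - 3C_2e^(2t)sin(t) - C_2e^(2t)cos(t), v(t) = C_1e^(2t)cos(t) + C_2e^(2t)sin(t)

Coefficient matrix A = [[5, 10], [-1, -1]].
Characteristic polynomial det(A - λI) = λ^2 - 4λ + 5 = 0.
Eigenvalues λ = 2 ± i (complex conjugate pair).
For λ=2+i: an eigenvector is (-3,1) - i(1,0) = (-3 - i, 1).
A real fundamental pair from Re and Im of e^((2+i)t)v: X_1 = e^(2t)(cos(t)·(-3,1) + sin(t)·(1,0)), X_2 = e^(2t)(sin(t)·(-3,1) - cos(t)·(1,0)).
General solution: C_1X_1 + C_2X_2.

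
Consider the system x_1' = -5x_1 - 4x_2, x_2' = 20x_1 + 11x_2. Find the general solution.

x_1(t) = C_1e^(3t)sin(4t) - C_2e^(3t)cos(4t), x_2(t) = -2C_1e^(3t)sin(4t) - C_1e^(3t)cos(4t) - C_2e^(3t)sin(4t) + 2C_2e^(3t)cos(4t)

Coefficient matrix A = [[-5, -4], [20, 11]].
Characteristic polynomial det(A - λI) = λ^2 - 6λ + 25 = 0.
Eigenvalues λ = 3 ± 4i (complex conjugate pair).
For λ=3+4i: an eigenvector is (0,-1) - i(1,-2) = (0 - i, -1 + 2i).
A real fundamental pair from Re and Im of e^((3+4i)t)v: X_1 = e^(3t)(cos(4t)·(0,-1) + sin(4t)·(1,-2)), X_2 = e^(3t)(sin(4t)·(0,-1) - cos(4t)·(1,-2)).
General solution: C_1X_1 + C_2X_2.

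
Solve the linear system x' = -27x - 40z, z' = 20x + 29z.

Coefficient matrix A = [[-27, -40], [20, 29]].
Characteristic polynomial det(A - λI) = λ^2 - 2λ + 17 = 0.
Eigenvalues λ = 1 ± 4i (complex conjugate pair).
For λ=1+4i: an eigenvector is (-3,2) - i(1,-1) = (-3 - i, 2 + i).
A real fundamental pair from Re and Im of e^((1+4i)t)v: X_1 = e^(t)(cos(4t)·(-3,2) + sin(4t)·(1,-1)), X_2 = e^(t)(sin(4t)·(-3,2) - cos(4t)·(1,-1)).
General solution: C_1X_1 + C_2X_2.

x(t) = C_1e^(t)sin(4t) - 3C_1e^(t)cos(4t) - 3C_2e^(t)sin(4t) - C_2e^(t)cos(4t), z(t) = -C_1e^(t)sin(4t) + 2C_1e^(t)cos(4t) + 2C_2e^(t)sin(4t) + C_2e^(t)cos(4t)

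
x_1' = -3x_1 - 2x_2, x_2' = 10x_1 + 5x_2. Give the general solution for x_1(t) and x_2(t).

x_1(t) = c_1e^(t)sin(2t) - c_2e^(t)cos(2t), x_2(t) = -2c_1e^(t)sin(2t) - c_1e^(t)cos(2t) - c_2e^(t)sin(2t) + 2c_2e^(t)cos(2t)

Coefficient matrix A = [[-3, -2], [10, 5]].
Characteristic polynomial det(A - λI) = λ^2 - 2λ + 5 = 0.
Eigenvalues λ = 1 ± 2i (complex conjugate pair).
For λ=1+2i: an eigenvector is (0,-1) - i(1,-2) = (0 - i, -1 + 2i).
A real fundamental pair from Re and Im of e^((1+2i)t)v: X_1 = e^(t)(cos(2t)·(0,-1) + sin(2t)·(1,-2)), X_2 = e^(t)(sin(2t)·(0,-1) - cos(2t)·(1,-2)).
General solution: c_1X_1 + c_2X_2.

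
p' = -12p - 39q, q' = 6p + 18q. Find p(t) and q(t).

Coefficient matrix A = [[-12, -39], [6, 18]].
Characteristic polynomial det(A - λI) = λ^2 - 6λ + 18 = 0.
Eigenvalues λ = 3 ± 3i (complex conjugate pair).
For λ=3+3i: an eigenvector is (-2,1) - i(-3,1) = (-2 + 3i, 1 - i).
A real fundamental pair from Re and Im of e^((3+3i)t)v: X_1 = e^(3t)(cos(3t)·(-2,1) + sin(3t)·(-3,1)), X_2 = e^(3t)(sin(3t)·(-2,1) - cos(3t)·(-3,1)).
General solution: C_1X_1 + C_2X_2.

p(t) = -3C_1e^(3t)sin(3t) - 2C_1e^(3t)cos(3t) - 2C_2e^(3t)sin(3t) + 3C_2e^(3t)cos(3t), q(t) = C_1e^(3t)sin(3t) + C_1e^(3t)cos(3t) + C_2e^(3t)sin(3t) - C_2e^(3t)cos(3t)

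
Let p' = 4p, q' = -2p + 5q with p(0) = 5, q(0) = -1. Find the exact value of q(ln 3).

-1863

A = [[4,0],[-2,5]]; eigenvalues λ = 5, 4.
Eigenvectors: (0,-1) for λ=5, (-1,-2) for λ=4.
From the initial condition, c_1 = 11, c_2 = -5.
q(ln 3) = (11)(3^5)(-1) + (-5)(3^4)(-2) = -1863.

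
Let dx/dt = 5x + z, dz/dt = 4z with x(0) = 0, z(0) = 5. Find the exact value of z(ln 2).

80

A = [[5,1],[0,4]]; eigenvalues λ = 4, 5.
Eigenvectors: (1,-1) for λ=4, (1,0) for λ=5.
From the initial condition, c_1 = -5, c_2 = 5.
z(ln 2) = (-5)(2^4)(-1) + (5)(2^5)(0) = 80.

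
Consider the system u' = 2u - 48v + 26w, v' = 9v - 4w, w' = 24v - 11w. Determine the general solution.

Coefficient matrix A = [[2, -48, 26], [0, 9, -4], [0, 24, -11]].
det(A - λI) = 0 gives eigenvalues λ = 2, 1, -3.
For λ=2: eigenvector (1,0,0).
For λ=1: eigenvector (-4,1,2).
For λ=-3: eigenvector (-6,1,3).
General solution: c_1e^(2t)(1,0,0) + c_2e^(t)(-4,1,2) + c_3e^(-3t)(-6,1,3).

u(t) = c_1e^(2t) - 4c_2e^(t) - 6c_3e^(-3t), v(t) = c_2e^(t) + c_3e^(-3t), w(t) = 2c_2e^(t) + 3c_3e^(-3t)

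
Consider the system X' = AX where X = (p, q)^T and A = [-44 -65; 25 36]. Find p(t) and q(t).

Coefficient matrix A = [[-44, -65], [25, 36]].
Characteristic polynomial det(A - λI) = λ^2 + 8λ + 41 = 0.
Eigenvalues λ = -4 ± 5i (complex conjugate pair).
For λ=-4+5i: an eigenvector is (2,-1) - i(-3,2) = (2 + 3i, -1 - 2i).
A real fundamental pair from Re and Im of e^((-4+5i)t)v: X_1 = e^(-4t)(cos(5t)·(2,-1) + sin(5t)·(-3,2)), X_2 = e^(-4t)(sin(5t)·(2,-1) - cos(5t)·(-3,2)).
General solution: C_1X_1 + C_2X_2.

p(t) = -3C_1e^(-4t)sin(5t) + 2C_1e^(-4t)cos(5t) + 2C_2e^(-4t)sin(5t) + 3C_2e^(-4t)cos(5t), q(t) = 2C_1e^(-4t)sin(5t) - C_1e^(-4t)cos(5t) - C_2e^(-4t)sin(5t) - 2C_2e^(-4t)cos(5t)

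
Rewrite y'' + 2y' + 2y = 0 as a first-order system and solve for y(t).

Let x_1 = y, x_2 = y'. Then x_1' = x_2 and x_2' = -2x_1 - 2x_2.
A = [[0,1],[-2,-2]]; det(A-λI) = λ^2 + 2λ + 2.
Eigenvalues λ = -1 ± i.

y(t) = c_1e^(-t)cos(t) + c_2e^(-t)sin(t)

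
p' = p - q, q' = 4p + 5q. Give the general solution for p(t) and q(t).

p(t) = C_1e^(3t) + C_2te^(3t) - 2C_2e^(3t), q(t) = -2C_1e^(3t) - 2C_2te^(3t) + 3C_2e^(3t)

Coefficient matrix A = [[1, -1], [4, 5]].
Characteristic polynomial det(A - λI) = λ^2 - 6λ + 9 = 0.
Single eigenvalue λ = 3 with algebraic multiplicity 2.
Eigenvector v = (1,-2); generalized eigenvector w with (A-λI)w=v is (-2,3).
General solution: e^(3t)[C_1·v + C_2·(t·v + w)].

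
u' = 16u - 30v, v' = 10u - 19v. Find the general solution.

u(t) = 3K_1e^(-4t) + 2K_2e^(t), v(t) = 2K_1e^(-4t) + K_2e^(t)

Coefficient matrix A = [[16, -30], [10, -19]].
Characteristic polynomial det(A - λI) = λ^2 + 3λ - 4 = 0.
Eigenvalues λ = -4, 1.
For λ=-4: (A-λI) row 1 is [20, -30], so an eigenvector is (3, 2).
For λ=1: (A-λI) row 1 is [15, -30], so an eigenvector is (2, 1).
General solution: K_1e^(-4t)(3,2) + K_2e^(t)(2,1).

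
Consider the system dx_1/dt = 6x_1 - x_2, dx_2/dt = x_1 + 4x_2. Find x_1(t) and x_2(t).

x_1(t) = -c_1e^(5t) - c_2te^(5t) + c_2e^(5t), x_2(t) = -c_1e^(5t) - c_2te^(5t) + 2c_2e^(5t)

Coefficient matrix A = [[6, -1], [1, 4]].
Characteristic polynomial det(A - λI) = λ^2 - 10λ + 25 = 0.
Single eigenvalue λ = 5 with algebraic multiplicity 2.
Eigenvector v = (-1,-1); generalized eigenvector w with (A-λI)w=v is (1,2).
General solution: e^(5t)[c_1·v + c_2·(t·v + w)].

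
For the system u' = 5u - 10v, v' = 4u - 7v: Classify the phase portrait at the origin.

stable spiral

A = [[5,-10],[4,-7]]; det(A-λI) = λ^2 + 2λ + 5.
λ = -1 ± 2i: negative real part.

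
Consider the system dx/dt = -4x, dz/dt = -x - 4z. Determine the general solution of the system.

Coefficient matrix A = [[-4, 0], [-1, -4]].
Characteristic polynomial det(A - λI) = λ^2 + 8λ + 16 = 0.
Single eigenvalue λ = -4 with algebraic multiplicity 2.
Eigenvector v = (0,-1); generalized eigenvector w with (A-λI)w=v is (1,-2).
General solution: e^(-4t)[K_1·v + K_2·(t·v + w)].

x(t) = K_2e^(-4t), z(t) = -K_1e^(-4t) - K_2te^(-4t) - 2K_2e^(-4t)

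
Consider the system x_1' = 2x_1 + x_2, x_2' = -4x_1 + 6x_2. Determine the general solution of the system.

Coefficient matrix A = [[2, 1], [-4, 6]].
Characteristic polynomial det(A - λI) = λ^2 - 8λ + 16 = 0.
Single eigenvalue λ = 4 with algebraic multiplicity 2.
Eigenvector v = (1,2); generalized eigenvector w with (A-λI)w=v is (1,3).
General solution: e^(4t)[K_1·v + K_2·(t·v + w)].

x_1(t) = K_1e^(4t) + K_2te^(4t) + K_2e^(4t), x_2(t) = 2K_1e^(4t) + 2K_2te^(4t) + 3K_2e^(4t)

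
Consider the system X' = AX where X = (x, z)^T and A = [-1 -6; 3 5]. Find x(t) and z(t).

x(t) = -c_1e^(2t)sin(3t) - c_1e^(2t)cos(3t) - c_2e^(2t)sin(3t) + c_2e^(2t)cos(3t), z(t) = c_1e^(2t)cos(3t) + c_2e^(2t)sin(3t)

Coefficient matrix A = [[-1, -6], [3, 5]].
Characteristic polynomial det(A - λI) = λ^2 - 4λ + 13 = 0.
Eigenvalues λ = 2 ± 3i (complex conjugate pair).
For λ=2+3i: an eigenvector is (-1,1) - i(-1,0) = (-1 + i, 1).
A real fundamental pair from Re and Im of e^((2+3i)t)v: X_1 = e^(2t)(cos(3t)·(-1,1) + sin(3t)·(-1,0)), X_2 = e^(2t)(sin(3t)·(-1,1) - cos(3t)·(-1,0)).
General solution: c_1X_1 + c_2X_2.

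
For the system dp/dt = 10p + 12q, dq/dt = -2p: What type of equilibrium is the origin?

unstable node

A = [[10,12],[-2,0]]; det(A-λI) = λ^2 - 10λ + 24.
λ = 4, 6: both positive.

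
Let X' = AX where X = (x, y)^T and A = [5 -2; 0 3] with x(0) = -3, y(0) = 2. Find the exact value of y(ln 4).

128

A = [[5,-2],[0,3]]; eigenvalues λ = 5, 3.
Eigenvectors: (1,0) for λ=5, (-1,-1) for λ=3.
From the initial condition, c_1 = -5, c_2 = -2.
y(ln 4) = (-5)(4^5)(0) + (-2)(4^3)(-1) = 128.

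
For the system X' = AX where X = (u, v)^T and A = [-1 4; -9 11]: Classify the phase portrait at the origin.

A = [[-1,4],[-9,11]]; det(A-λI) = λ^2 - 10λ + 25.
repeated λ = 5 with a single eigenvector.

unstable improper node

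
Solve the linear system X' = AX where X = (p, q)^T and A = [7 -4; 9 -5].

p(t) = -2c_1e^(t) - 2c_2te^(t) + c_2e^(t), q(t) = -3c_1e^(t) - 3c_2te^(t) + 2c_2e^(t)

Coefficient matrix A = [[7, -4], [9, -5]].
Characteristic polynomial det(A - λI) = λ^2 - 2λ + 1 = 0.
Single eigenvalue λ = 1 with algebraic multiplicity 2.
Eigenvector v = (-2,-3); generalized eigenvector w with (A-λI)w=v is (1,2).
General solution: e^(t)[c_1·v + c_2·(t·v + w)].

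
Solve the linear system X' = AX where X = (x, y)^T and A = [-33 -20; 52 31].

x(t) = -C_1e^(-t)sin(4t) + 2C_1e^(-t)cos(4t) + 2C_2e^(-t)sin(4t) + C_2e^(-t)cos(4t), y(t) = 2C_1e^(-t)sin(4t) - 3C_1e^(-t)cos(4t) - 3C_2e^(-t)sin(4t) - 2C_2e^(-t)cos(4t)

Coefficient matrix A = [[-33, -20], [52, 31]].
Characteristic polynomial det(A - λI) = λ^2 + 2λ + 17 = 0.
Eigenvalues λ = -1 ± 4i (complex conjugate pair).
For λ=-1+4i: an eigenvector is (2,-3) - i(-1,2) = (2 + i, -3 - 2i).
A real fundamental pair from Re and Im of e^((-1+4i)t)v: X_1 = e^(-t)(cos(4t)·(2,-3) + sin(4t)·(-1,2)), X_2 = e^(-t)(sin(4t)·(2,-3) - cos(4t)·(-1,2)).
General solution: C_1X_1 + C_2X_2.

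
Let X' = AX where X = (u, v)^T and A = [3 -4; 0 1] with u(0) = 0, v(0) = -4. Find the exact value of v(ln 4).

A = [[3,-4],[0,1]]; eigenvalues λ = 1, 3.
Eigenvectors: (-2,-1) for λ=1, (-1,0) for λ=3.
From the initial condition, c_1 = 4, c_2 = -8.
v(ln 4) = (4)(4^1)(-1) + (-8)(4^3)(0) = -16.

-16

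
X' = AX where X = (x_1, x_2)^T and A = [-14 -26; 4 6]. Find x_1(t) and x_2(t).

x_1(t) = -2C_1e^(-4t)sin(2t) + 3C_1e^(-4t)cos(2t) + 3C_2e^(-4t)sin(2t) + 2C_2e^(-4t)cos(2t), x_2(t) = C_1e^(-4t)sin(2t) - C_1e^(-4t)cos(2t) - C_2e^(-4t)sin(2t) - C_2e^(-4t)cos(2t)

Coefficient matrix A = [[-14, -26], [4, 6]].
Characteristic polynomial det(A - λI) = λ^2 + 8λ + 20 = 0.
Eigenvalues λ = -4 ± 2i (complex conjugate pair).
For λ=-4+2i: an eigenvector is (3,-1) - i(-2,1) = (3 + 2i, -1 - i).
A real fundamental pair from Re and Im of e^((-4+2i)t)v: X_1 = e^(-4t)(cos(2t)·(3,-1) + sin(2t)·(-2,1)), X_2 = e^(-4t)(sin(2t)·(3,-1) - cos(2t)·(-2,1)).
General solution: C_1X_1 + C_2X_2.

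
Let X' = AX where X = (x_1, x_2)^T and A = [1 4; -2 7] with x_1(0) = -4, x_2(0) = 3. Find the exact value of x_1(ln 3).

A = [[1,4],[-2,7]]; eigenvalues λ = 3, 5.
Eigenvectors: (-2,-1) for λ=3, (-1,-1) for λ=5.
From the initial condition, c_1 = 7, c_2 = -10.
x_1(ln 3) = (7)(3^3)(-2) + (-10)(3^5)(-1) = 2052.

2052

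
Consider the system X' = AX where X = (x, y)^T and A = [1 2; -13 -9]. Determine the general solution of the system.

Coefficient matrix A = [[1, 2], [-13, -9]].
Characteristic polynomial det(A - λI) = λ^2 + 8λ + 17 = 0.
Eigenvalues λ = -4 ± i (complex conjugate pair).
For λ=-4+i: an eigenvector is (-1,3) - i(1,-2) = (-1 - i, 3 + 2i).
A real fundamental pair from Re and Im of e^((-4+i)t)v: X_1 = e^(-4t)(cos(t)·(-1,3) + sin(t)·(1,-2)), X_2 = e^(-4t)(sin(t)·(-1,3) - cos(t)·(1,-2)).
General solution: K_1X_1 + K_2X_2.

x(t) = K_1e^(-4t)sin(t) - K_1e^(-4t)cos(t) - K_2e^(-4t)sin(t) - K_2e^(-4t)cos(t), y(t) = -2K_1e^(-4t)sin(t) + 3K_1e^(-4t)cos(t) + 3K_2e^(-4t)sin(t) + 2K_2e^(-4t)cos(t)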